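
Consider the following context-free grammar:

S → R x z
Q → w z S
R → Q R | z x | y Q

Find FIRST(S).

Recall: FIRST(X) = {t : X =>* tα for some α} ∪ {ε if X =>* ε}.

We compute FIRST(S) using the standard algorithm.
FIRST(Q) = {w}
FIRST(R) = {w, y, z}
FIRST(S) = {w, y, z}
Therefore, FIRST(S) = {w, y, z}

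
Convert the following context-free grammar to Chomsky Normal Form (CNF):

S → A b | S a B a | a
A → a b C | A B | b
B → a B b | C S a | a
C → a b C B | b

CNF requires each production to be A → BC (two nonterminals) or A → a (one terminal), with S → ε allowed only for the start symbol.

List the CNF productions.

TB → b; TA → a; S → a; A → b; B → a; C → b; S → A TB; S → S X0; X0 → TA X1; X1 → B TA; A → TA X2; X2 → TB C; A → A B; B → TA X3; X3 → B TB; B → C X4; X4 → S TA; C → TA X5; X5 → TB X6; X6 → C B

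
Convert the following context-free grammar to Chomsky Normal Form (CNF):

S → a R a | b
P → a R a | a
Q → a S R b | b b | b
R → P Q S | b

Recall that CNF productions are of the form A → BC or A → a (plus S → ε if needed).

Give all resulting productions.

TA → a; S → b; P → a; TB → b; Q → b; R → b; S → TA X0; X0 → R TA; P → TA X1; X1 → R TA; Q → TA X2; X2 → S X3; X3 → R TB; Q → TB TB; R → P X4; X4 → Q S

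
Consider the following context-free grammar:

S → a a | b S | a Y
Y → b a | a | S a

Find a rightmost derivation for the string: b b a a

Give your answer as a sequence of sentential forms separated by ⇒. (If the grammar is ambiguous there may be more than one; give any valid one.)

S ⇒ b S ⇒ b b S ⇒ b b a a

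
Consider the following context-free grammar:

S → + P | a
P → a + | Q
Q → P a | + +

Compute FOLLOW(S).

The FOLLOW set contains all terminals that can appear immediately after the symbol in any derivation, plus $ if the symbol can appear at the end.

We compute FOLLOW(S) using the standard algorithm.
FOLLOW(S) starts with {$}.
FIRST(P) = {+, a}
FIRST(Q) = {+, a}
FIRST(S) = {+, a}
FOLLOW(P) = {$, a}
FOLLOW(Q) = {$, a}
FOLLOW(S) = {$}
Therefore, FOLLOW(S) = {$}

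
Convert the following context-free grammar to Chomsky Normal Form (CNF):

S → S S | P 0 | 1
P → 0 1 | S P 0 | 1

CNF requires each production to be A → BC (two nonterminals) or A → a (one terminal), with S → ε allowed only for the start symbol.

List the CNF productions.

T0 → 0; S → 1; T1 → 1; P → 1; S → S S; S → P T0; P → T0 T1; P → S X0; X0 → P T0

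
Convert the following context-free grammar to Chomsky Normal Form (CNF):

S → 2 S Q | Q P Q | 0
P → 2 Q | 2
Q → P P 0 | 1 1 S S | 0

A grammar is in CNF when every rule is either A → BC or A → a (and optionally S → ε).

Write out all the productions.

T2 → 2; S → 0; P → 2; T0 → 0; T1 → 1; Q → 0; S → T2 X0; X0 → S Q; S → Q X1; X1 → P Q; P → T2 Q; Q → P X2; X2 → P T0; Q → T1 X3; X3 → T1 X4; X4 → S S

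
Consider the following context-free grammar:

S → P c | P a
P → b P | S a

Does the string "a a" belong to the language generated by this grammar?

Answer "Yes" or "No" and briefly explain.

No - no valid derivation exists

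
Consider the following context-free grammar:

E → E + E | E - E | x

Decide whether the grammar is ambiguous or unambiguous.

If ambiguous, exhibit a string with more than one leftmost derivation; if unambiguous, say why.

Ambiguous - the string 'x + x + x + x' has two distinct leftmost derivations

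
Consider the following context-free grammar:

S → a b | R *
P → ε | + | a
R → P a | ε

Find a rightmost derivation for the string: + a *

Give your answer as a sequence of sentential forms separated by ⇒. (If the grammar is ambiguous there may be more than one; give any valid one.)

S ⇒ R * ⇒ P a * ⇒ + a *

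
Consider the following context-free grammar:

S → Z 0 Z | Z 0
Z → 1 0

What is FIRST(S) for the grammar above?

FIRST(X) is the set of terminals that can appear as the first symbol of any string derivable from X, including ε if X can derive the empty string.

We compute FIRST(S) using the standard algorithm.
FIRST(S) = {1}
FIRST(Z) = {1}
Therefore, FIRST(S) = {1}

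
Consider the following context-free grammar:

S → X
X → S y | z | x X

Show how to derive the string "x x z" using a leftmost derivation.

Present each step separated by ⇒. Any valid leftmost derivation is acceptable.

S ⇒ X ⇒ x X ⇒ x x X ⇒ x x z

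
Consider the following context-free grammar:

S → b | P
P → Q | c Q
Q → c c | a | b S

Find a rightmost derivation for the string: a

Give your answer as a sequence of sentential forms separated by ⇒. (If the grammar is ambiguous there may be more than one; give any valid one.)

S ⇒ P ⇒ Q ⇒ a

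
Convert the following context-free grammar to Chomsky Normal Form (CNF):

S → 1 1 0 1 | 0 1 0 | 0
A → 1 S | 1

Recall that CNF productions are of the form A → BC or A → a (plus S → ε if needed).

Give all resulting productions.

T1 → 1; T0 → 0; S → 0; A → 1; S → T1 X0; X0 → T1 X1; X1 → T0 T1; S → T0 X2; X2 → T1 T0; A → T1 S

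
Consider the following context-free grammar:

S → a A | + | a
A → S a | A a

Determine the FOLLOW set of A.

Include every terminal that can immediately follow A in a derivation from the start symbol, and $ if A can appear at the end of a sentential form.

We compute FOLLOW(A) using the standard algorithm.
FOLLOW(S) starts with {$}.
FIRST(A) = {+, a}
FIRST(S) = {+, a}
FOLLOW(A) = {$, a}
FOLLOW(S) = {$, a}
Therefore, FOLLOW(A) = {$, a}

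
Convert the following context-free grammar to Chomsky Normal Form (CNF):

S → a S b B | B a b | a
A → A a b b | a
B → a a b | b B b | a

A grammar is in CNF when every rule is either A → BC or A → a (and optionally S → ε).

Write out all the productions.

TA → a; TB → b; S → a; A → a; B → a; S → TA X0; X0 → S X1; X1 → TB B; S → B X2; X2 → TA TB; A → A X3; X3 → TA X4; X4 → TB TB; B → TA X5; X5 → TA TB; B → TB X6; X6 → B TB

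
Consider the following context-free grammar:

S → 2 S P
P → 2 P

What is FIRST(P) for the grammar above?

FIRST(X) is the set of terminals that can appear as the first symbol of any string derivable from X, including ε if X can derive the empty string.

We compute FIRST(P) using the standard algorithm.
FIRST(P) = {2}
FIRST(S) = {2}
Therefore, FIRST(P) = {2}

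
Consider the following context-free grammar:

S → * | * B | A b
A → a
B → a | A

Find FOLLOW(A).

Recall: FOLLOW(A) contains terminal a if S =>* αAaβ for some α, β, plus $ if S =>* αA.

We compute FOLLOW(A) using the standard algorithm.
FOLLOW(S) starts with {$}.
FIRST(A) = {a}
FIRST(B) = {a}
FIRST(S) = {*, a}
FOLLOW(A) = {$, b}
FOLLOW(B) = {$}
FOLLOW(S) = {$}
Therefore, FOLLOW(A) = {$, b}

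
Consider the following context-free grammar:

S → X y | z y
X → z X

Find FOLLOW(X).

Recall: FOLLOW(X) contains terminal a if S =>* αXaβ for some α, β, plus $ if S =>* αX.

We compute FOLLOW(X) using the standard algorithm.
FOLLOW(S) starts with {$}.
FIRST(S) = {z}
FIRST(X) = {z}
FOLLOW(S) = {$}
FOLLOW(X) = {y}
Therefore, FOLLOW(X) = {y}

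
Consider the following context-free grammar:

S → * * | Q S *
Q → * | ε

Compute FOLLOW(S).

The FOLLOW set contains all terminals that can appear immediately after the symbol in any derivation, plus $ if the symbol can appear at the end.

We compute FOLLOW(S) using the standard algorithm.
FOLLOW(S) starts with {$}.
FIRST(Q) = {*, ε}
FIRST(S) = {*}
FOLLOW(Q) = {*}
FOLLOW(S) = {$, *}
Therefore, FOLLOW(S) = {$, *}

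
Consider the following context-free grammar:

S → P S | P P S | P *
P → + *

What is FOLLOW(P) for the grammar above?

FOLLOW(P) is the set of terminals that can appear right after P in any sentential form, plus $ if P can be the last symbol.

We compute FOLLOW(P) using the standard algorithm.
FOLLOW(S) starts with {$}.
FIRST(P) = {+}
FIRST(S) = {+}
FOLLOW(P) = {*, +}
FOLLOW(S) = {$}
Therefore, FOLLOW(P) = {*, +}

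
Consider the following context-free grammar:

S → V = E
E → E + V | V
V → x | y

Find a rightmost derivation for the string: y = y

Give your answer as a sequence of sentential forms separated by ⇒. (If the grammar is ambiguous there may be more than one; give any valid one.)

S ⇒ V = E ⇒ V = V ⇒ V = y ⇒ y = y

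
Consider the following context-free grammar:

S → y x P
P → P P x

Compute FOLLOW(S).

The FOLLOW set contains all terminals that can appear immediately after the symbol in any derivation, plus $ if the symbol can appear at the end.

We compute FOLLOW(S) using the standard algorithm.
FOLLOW(S) starts with {$}.
FIRST(P) = {}
FIRST(S) = {y}
FOLLOW(P) = {$, x}
FOLLOW(S) = {$}
Therefore, FOLLOW(S) = {$}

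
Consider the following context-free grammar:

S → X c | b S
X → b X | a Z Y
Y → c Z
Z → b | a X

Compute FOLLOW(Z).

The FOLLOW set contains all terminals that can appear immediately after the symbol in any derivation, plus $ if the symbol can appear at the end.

We compute FOLLOW(Z) using the standard algorithm.
FOLLOW(S) starts with {$}.
FIRST(S) = {a, b}
FIRST(X) = {a, b}
FIRST(Y) = {c}
FIRST(Z) = {a, b}
FOLLOW(S) = {$}
FOLLOW(X) = {c}
FOLLOW(Y) = {c}
FOLLOW(Z) = {c}
Therefore, FOLLOW(Z) = {c}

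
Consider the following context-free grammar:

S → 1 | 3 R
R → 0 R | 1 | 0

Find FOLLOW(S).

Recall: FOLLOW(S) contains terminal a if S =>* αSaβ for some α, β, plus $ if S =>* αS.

We compute FOLLOW(S) using the standard algorithm.
FOLLOW(S) starts with {$}.
FIRST(R) = {0, 1}
FIRST(S) = {1, 3}
FOLLOW(R) = {$}
FOLLOW(S) = {$}
Therefore, FOLLOW(S) = {$}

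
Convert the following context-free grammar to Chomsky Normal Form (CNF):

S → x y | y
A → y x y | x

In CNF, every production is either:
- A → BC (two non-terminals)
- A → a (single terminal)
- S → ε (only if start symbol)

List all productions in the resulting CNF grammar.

TX → x; TY → y; S → y; A → x; S → TX TY; A → TY X0; X0 → TX TY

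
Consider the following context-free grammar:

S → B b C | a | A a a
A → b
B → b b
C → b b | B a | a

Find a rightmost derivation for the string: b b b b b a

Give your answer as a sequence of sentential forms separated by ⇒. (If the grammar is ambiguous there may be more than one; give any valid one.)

S ⇒ B b C ⇒ B b B a ⇒ B b b b a ⇒ b b b b b a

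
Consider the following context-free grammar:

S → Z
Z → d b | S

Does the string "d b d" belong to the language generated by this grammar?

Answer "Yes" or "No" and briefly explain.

No - no valid derivation exists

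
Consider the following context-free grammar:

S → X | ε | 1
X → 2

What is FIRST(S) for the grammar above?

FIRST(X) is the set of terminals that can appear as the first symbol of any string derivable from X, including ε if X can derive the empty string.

We compute FIRST(S) using the standard algorithm.
FIRST(S) = {1, 2, ε}
FIRST(X) = {2}
Therefore, FIRST(S) = {1, 2, ε}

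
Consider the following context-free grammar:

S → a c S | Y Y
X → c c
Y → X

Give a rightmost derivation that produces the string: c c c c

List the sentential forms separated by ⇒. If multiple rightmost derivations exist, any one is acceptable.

S ⇒ Y Y ⇒ Y X ⇒ Y c c ⇒ X c c ⇒ c c c c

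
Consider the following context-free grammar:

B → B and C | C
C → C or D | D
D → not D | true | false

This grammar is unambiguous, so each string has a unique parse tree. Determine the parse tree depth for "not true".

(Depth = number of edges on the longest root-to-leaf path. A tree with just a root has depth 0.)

4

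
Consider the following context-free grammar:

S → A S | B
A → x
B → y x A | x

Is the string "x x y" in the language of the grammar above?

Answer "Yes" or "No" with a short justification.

No - no valid derivation exists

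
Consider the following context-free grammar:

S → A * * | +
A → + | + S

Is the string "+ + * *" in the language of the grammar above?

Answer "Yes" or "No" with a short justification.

Yes - a valid derivation exists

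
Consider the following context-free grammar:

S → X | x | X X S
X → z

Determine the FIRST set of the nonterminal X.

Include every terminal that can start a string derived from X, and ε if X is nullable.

We compute FIRST(X) using the standard algorithm.
FIRST(S) = {x, z}
FIRST(X) = {z}
Therefore, FIRST(X) = {z}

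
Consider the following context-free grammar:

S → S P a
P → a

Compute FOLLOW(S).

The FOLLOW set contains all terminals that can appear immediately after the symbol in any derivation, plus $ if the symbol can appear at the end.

We compute FOLLOW(S) using the standard algorithm.
FOLLOW(S) starts with {$}.
FIRST(P) = {a}
FIRST(S) = {}
FOLLOW(P) = {a}
FOLLOW(S) = {$, a}
Therefore, FOLLOW(S) = {$, a}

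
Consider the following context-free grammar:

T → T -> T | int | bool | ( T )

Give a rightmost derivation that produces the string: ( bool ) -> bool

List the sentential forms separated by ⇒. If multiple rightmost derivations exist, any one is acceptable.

T ⇒ T -> T ⇒ T -> bool ⇒ ( T ) -> bool ⇒ ( bool ) -> bool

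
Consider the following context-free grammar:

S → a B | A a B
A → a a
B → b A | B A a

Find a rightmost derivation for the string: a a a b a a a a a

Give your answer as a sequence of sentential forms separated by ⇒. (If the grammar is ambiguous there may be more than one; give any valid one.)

S ⇒ A a B ⇒ A a B A a ⇒ A a B a a a ⇒ A a b A a a a ⇒ A a b a a a a a ⇒ a a a b a a a a a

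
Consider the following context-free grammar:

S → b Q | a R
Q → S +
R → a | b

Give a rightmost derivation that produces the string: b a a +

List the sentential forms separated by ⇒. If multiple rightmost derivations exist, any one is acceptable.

S ⇒ b Q ⇒ b S + ⇒ b a R + ⇒ b a a +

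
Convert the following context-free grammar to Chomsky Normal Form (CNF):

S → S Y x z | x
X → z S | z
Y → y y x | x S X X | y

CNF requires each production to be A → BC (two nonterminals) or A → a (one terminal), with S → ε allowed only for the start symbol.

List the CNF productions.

TX → x; TZ → z; S → x; X → z; TY → y; Y → y; S → S X0; X0 → Y X1; X1 → TX TZ; X → TZ S; Y → TY X2; X2 → TY TX; Y → TX X3; X3 → S X4; X4 → X X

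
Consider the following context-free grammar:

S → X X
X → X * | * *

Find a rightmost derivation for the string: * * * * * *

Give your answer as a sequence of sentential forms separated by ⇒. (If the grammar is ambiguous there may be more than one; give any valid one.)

S ⇒ X X ⇒ X X * ⇒ X X * * ⇒ X * * * * ⇒ * * * * * *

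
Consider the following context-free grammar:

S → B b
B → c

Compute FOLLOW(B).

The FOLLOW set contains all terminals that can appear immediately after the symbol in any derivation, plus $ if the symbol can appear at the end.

We compute FOLLOW(B) using the standard algorithm.
FOLLOW(S) starts with {$}.
FIRST(B) = {c}
FIRST(S) = {c}
FOLLOW(B) = {b}
FOLLOW(S) = {$}
Therefore, FOLLOW(B) = {b}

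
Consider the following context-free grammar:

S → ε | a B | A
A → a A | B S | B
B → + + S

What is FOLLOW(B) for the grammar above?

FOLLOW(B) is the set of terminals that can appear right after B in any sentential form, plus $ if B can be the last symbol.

We compute FOLLOW(B) using the standard algorithm.
FOLLOW(S) starts with {$}.
FIRST(A) = {+, a}
FIRST(B) = {+}
FIRST(S) = {+, a, ε}
FOLLOW(A) = {$, +, a}
FOLLOW(B) = {$, +, a}
FOLLOW(S) = {$, +, a}
Therefore, FOLLOW(B) = {$, +, a}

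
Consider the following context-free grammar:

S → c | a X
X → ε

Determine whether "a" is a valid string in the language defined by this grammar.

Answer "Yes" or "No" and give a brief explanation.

Yes - a valid derivation exists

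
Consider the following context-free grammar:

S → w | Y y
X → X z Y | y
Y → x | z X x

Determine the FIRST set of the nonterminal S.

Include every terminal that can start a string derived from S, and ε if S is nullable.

We compute FIRST(S) using the standard algorithm.
FIRST(S) = {w, x, z}
FIRST(X) = {y}
FIRST(Y) = {x, z}
Therefore, FIRST(S) = {w, x, z}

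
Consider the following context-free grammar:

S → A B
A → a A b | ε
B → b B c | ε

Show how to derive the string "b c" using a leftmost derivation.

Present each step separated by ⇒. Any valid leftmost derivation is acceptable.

S ⇒ A B ⇒ B ⇒ b B c ⇒ b c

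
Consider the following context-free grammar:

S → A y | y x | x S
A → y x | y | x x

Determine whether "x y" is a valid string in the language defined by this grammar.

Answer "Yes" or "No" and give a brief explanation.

No - no valid derivation exists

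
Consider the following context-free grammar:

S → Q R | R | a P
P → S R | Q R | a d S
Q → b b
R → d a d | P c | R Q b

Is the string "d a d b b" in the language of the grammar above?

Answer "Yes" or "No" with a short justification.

No - no valid derivation exists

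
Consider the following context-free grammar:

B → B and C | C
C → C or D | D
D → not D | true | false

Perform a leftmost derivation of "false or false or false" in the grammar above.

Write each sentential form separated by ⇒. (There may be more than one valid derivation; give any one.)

B ⇒ C ⇒ C or D ⇒ C or D or D ⇒ D or D or D ⇒ false or D or D ⇒ false or false or D ⇒ false or false or false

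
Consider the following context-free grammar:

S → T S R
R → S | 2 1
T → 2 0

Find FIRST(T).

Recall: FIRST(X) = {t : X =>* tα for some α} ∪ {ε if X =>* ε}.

We compute FIRST(T) using the standard algorithm.
FIRST(R) = {2}
FIRST(S) = {2}
FIRST(T) = {2}
Therefore, FIRST(T) = {2}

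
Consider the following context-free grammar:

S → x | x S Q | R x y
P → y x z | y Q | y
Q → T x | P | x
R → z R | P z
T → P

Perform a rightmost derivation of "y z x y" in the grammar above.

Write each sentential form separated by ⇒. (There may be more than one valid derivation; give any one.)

S ⇒ R x y ⇒ P z x y ⇒ y z x y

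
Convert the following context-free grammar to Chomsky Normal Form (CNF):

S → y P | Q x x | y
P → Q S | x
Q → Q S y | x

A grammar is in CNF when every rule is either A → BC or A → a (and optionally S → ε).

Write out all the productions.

TY → y; TX → x; S → y; P → x; Q → x; S → TY P; S → Q X0; X0 → TX TX; P → Q S; Q → Q X1; X1 → S TY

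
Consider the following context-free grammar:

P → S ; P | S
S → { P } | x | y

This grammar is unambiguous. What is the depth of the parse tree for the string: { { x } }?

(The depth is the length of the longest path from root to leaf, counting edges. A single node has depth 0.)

6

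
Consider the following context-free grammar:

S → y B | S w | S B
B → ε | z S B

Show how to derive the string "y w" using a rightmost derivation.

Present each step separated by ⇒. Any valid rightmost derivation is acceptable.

S ⇒ S w ⇒ y B w ⇒ y w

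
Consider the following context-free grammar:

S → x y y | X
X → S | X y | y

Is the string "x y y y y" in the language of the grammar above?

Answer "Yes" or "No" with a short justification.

Yes - a valid derivation exists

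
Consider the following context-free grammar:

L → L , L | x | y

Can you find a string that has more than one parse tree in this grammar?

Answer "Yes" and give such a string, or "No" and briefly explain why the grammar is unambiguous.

Yes - the string 'y , x , x , x , x' has two distinct parse trees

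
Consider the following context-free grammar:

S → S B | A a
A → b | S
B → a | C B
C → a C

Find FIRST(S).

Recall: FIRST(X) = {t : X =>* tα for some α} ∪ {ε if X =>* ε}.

We compute FIRST(S) using the standard algorithm.
FIRST(A) = {b}
FIRST(B) = {a}
FIRST(C) = {a}
FIRST(S) = {b}
Therefore, FIRST(S) = {b}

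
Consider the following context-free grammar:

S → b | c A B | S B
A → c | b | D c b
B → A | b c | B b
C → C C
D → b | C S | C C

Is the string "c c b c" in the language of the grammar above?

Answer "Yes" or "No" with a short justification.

Yes - a valid derivation exists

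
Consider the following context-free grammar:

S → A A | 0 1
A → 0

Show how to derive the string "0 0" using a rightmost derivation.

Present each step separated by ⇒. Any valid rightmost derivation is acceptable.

S ⇒ A A ⇒ A 0 ⇒ 0 0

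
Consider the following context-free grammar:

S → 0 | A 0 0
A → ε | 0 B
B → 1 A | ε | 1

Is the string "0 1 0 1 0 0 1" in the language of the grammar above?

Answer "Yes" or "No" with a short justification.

No - no valid derivation exists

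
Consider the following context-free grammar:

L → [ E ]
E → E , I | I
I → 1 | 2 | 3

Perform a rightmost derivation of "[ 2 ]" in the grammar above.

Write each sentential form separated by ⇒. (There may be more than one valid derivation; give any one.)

L ⇒ [ E ] ⇒ [ I ] ⇒ [ 2 ]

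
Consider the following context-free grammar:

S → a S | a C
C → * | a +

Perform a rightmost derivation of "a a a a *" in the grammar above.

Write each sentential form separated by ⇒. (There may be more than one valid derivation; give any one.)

S ⇒ a S ⇒ a a S ⇒ a a a S ⇒ a a a a C ⇒ a a a a *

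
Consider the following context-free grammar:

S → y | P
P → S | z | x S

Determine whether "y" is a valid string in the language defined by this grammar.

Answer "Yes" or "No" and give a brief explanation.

Yes - a valid derivation exists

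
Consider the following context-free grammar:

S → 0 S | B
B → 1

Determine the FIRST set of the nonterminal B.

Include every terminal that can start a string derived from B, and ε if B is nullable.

We compute FIRST(B) using the standard algorithm.
FIRST(B) = {1}
FIRST(S) = {0, 1}
Therefore, FIRST(B) = {1}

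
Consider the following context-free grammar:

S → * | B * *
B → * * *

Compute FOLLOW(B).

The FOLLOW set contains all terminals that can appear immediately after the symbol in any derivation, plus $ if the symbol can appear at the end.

We compute FOLLOW(B) using the standard algorithm.
FOLLOW(S) starts with {$}.
FIRST(B) = {*}
FIRST(S) = {*}
FOLLOW(B) = {*}
FOLLOW(S) = {$}
Therefore, FOLLOW(B) = {*}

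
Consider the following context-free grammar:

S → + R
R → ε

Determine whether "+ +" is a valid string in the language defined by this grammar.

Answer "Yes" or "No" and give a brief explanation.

No - no valid derivation exists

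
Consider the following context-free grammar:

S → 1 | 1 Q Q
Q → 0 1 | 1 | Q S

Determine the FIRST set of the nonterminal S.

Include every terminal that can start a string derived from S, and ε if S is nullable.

We compute FIRST(S) using the standard algorithm.
FIRST(Q) = {0, 1}
FIRST(S) = {1}
Therefore, FIRST(S) = {1}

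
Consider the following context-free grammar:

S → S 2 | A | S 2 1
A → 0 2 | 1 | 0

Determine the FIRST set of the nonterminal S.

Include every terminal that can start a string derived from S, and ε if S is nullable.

We compute FIRST(S) using the standard algorithm.
FIRST(A) = {0, 1}
FIRST(S) = {0, 1}
Therefore, FIRST(S) = {0, 1}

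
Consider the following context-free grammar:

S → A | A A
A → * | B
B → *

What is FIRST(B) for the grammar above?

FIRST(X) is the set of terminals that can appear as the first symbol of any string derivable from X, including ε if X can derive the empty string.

We compute FIRST(B) using the standard algorithm.
FIRST(A) = {*}
FIRST(B) = {*}
FIRST(S) = {*}
Therefore, FIRST(B) = {*}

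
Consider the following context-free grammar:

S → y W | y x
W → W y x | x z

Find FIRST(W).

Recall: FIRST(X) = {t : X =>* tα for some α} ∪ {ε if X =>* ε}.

We compute FIRST(W) using the standard algorithm.
FIRST(S) = {y}
FIRST(W) = {x}
Therefore, FIRST(W) = {x}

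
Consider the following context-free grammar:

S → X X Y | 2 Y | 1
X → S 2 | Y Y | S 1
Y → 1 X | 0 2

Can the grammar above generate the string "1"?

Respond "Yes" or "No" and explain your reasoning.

Yes - a valid derivation exists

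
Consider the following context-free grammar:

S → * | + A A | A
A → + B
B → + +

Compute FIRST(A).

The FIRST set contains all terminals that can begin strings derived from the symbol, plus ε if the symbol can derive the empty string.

We compute FIRST(A) using the standard algorithm.
FIRST(A) = {+}
FIRST(B) = {+}
FIRST(S) = {*, +}
Therefore, FIRST(A) = {+}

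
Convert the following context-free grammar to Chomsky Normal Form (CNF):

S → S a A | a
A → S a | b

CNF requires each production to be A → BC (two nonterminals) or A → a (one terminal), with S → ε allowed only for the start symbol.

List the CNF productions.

TA → a; S → a; A → b; S → S X0; X0 → TA A; A → S TA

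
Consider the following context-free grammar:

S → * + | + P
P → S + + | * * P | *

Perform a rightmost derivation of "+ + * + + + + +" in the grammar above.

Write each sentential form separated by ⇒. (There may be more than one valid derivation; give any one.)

S ⇒ + P ⇒ + S + + ⇒ + + P + + ⇒ + + S + + + + ⇒ + + * + + + + +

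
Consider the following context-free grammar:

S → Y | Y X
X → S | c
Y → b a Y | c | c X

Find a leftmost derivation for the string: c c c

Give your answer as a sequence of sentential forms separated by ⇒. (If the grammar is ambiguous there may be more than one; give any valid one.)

S ⇒ Y ⇒ c X ⇒ c S ⇒ c Y ⇒ c c X ⇒ c c c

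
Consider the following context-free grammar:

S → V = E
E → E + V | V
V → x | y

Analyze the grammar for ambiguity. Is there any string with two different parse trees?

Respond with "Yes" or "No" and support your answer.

No - the grammar is unambiguous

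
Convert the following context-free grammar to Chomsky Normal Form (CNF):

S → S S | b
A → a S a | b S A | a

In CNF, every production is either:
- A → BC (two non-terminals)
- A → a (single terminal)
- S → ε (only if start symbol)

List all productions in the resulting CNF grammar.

S → b; TA → a; TB → b; A → a; S → S S; A → TA X0; X0 → S TA; A → TB X1; X1 → S A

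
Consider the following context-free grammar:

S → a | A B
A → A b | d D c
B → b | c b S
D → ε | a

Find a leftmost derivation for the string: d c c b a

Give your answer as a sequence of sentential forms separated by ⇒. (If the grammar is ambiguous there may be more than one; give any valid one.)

S ⇒ A B ⇒ d D c B ⇒ d c B ⇒ d c c b S ⇒ d c c b a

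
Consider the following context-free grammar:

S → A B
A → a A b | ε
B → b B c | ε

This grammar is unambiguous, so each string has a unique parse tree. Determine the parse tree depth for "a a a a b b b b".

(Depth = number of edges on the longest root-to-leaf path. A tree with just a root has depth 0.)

6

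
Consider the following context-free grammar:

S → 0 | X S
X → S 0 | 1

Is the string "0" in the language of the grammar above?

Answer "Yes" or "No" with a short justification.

Yes - a valid derivation exists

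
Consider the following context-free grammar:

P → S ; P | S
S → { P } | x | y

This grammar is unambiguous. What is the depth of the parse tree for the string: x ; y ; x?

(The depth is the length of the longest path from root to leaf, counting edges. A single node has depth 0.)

4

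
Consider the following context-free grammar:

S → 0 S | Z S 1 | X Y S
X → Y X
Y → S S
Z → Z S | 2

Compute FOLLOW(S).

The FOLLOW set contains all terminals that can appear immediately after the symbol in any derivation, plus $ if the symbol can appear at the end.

We compute FOLLOW(S) using the standard algorithm.
FOLLOW(S) starts with {$}.
FIRST(S) = {0, 2}
FIRST(X) = {0, 2}
FIRST(Y) = {0, 2}
FIRST(Z) = {2}
FOLLOW(S) = {$, 0, 1, 2}
FOLLOW(X) = {0, 2}
FOLLOW(Y) = {0, 2}
FOLLOW(Z) = {0, 2}
Therefore, FOLLOW(S) = {$, 0, 1, 2}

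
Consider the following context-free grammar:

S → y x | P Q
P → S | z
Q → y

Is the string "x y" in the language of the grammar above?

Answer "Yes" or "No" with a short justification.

No - no valid derivation exists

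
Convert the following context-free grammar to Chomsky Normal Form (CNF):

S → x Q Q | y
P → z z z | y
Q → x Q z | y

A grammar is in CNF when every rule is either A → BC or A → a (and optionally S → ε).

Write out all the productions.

TX → x; S → y; TZ → z; P → y; Q → y; S → TX X0; X0 → Q Q; P → TZ X1; X1 → TZ TZ; Q → TX X2; X2 → Q TZ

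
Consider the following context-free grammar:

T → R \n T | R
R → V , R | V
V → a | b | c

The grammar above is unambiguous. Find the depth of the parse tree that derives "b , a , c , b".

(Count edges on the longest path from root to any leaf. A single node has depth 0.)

6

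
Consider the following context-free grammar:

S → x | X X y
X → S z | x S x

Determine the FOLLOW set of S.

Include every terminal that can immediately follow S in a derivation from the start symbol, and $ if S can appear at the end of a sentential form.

We compute FOLLOW(S) using the standard algorithm.
FOLLOW(S) starts with {$}.
FIRST(S) = {x}
FIRST(X) = {x}
FOLLOW(S) = {$, x, z}
FOLLOW(X) = {x, y}
Therefore, FOLLOW(S) = {$, x, z}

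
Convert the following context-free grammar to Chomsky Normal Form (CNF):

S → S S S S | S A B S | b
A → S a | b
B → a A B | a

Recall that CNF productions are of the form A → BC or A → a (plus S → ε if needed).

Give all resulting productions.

S → b; TA → a; A → b; B → a; S → S X0; X0 → S X1; X1 → S S; S → S X2; X2 → A X3; X3 → B S; A → S TA; B → TA X4; X4 → A B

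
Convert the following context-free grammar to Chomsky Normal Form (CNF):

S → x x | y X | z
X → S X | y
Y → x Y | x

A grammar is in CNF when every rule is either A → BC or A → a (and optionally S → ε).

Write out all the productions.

TX → x; TY → y; S → z; X → y; Y → x; S → TX TX; S → TY X; X → S X; Y → TX Y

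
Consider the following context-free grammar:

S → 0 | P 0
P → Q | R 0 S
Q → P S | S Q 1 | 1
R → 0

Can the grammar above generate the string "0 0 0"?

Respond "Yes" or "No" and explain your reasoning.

No - no valid derivation exists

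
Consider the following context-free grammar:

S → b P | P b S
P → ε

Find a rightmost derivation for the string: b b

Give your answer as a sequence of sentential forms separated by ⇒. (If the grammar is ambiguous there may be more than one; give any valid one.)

S ⇒ P b S ⇒ P b b P ⇒ P b b ⇒ b b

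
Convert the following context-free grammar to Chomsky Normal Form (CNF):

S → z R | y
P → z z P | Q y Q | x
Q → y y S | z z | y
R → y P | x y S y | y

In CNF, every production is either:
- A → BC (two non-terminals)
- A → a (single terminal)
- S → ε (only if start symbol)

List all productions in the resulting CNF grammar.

TZ → z; S → y; TY → y; P → x; Q → y; TX → x; R → y; S → TZ R; P → TZ X0; X0 → TZ P; P → Q X1; X1 → TY Q; Q → TY X2; X2 → TY S; Q → TZ TZ; R → TY P; R → TX X3; X3 → TY X4; X4 → S TY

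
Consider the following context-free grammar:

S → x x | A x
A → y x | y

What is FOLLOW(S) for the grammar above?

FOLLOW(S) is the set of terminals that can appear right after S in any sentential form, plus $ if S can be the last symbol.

We compute FOLLOW(S) using the standard algorithm.
FOLLOW(S) starts with {$}.
FIRST(A) = {y}
FIRST(S) = {x, y}
FOLLOW(A) = {x}
FOLLOW(S) = {$}
Therefore, FOLLOW(S) = {$}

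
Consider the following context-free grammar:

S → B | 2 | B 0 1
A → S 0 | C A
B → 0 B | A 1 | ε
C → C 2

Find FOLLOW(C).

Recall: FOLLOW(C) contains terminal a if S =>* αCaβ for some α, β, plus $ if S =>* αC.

We compute FOLLOW(C) using the standard algorithm.
FOLLOW(S) starts with {$}.
FIRST(A) = {0, 2}
FIRST(B) = {0, 2, ε}
FIRST(C) = {}
FIRST(S) = {0, 2, ε}
FOLLOW(A) = {1}
FOLLOW(B) = {$, 0}
FOLLOW(C) = {0, 2}
FOLLOW(S) = {$, 0}
Therefore, FOLLOW(C) = {0, 2}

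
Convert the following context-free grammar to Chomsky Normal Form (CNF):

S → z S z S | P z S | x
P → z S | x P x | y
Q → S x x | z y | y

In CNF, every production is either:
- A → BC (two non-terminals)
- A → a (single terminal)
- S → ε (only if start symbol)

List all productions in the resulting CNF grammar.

TZ → z; S → x; TX → x; P → y; TY → y; Q → y; S → TZ X0; X0 → S X1; X1 → TZ S; S → P X2; X2 → TZ S; P → TZ S; P → TX X3; X3 → P TX; Q → S X4; X4 → TX TX; Q → TZ TY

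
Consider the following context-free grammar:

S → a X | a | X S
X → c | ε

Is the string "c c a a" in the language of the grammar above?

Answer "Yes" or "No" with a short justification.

No - no valid derivation exists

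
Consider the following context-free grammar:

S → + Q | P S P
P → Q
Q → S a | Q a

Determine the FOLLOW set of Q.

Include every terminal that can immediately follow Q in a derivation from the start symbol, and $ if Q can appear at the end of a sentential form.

We compute FOLLOW(Q) using the standard algorithm.
FOLLOW(S) starts with {$}.
FIRST(P) = {+}
FIRST(Q) = {+}
FIRST(S) = {+}
FOLLOW(P) = {$, +, a}
FOLLOW(Q) = {$, +, a}
FOLLOW(S) = {$, +, a}
Therefore, FOLLOW(Q) = {$, +, a}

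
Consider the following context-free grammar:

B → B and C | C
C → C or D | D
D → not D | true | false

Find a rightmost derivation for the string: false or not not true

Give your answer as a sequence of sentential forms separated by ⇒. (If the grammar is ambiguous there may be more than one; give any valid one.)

B ⇒ C ⇒ C or D ⇒ C or not D ⇒ C or not not D ⇒ C or not not true ⇒ D or not not true ⇒ false or not not true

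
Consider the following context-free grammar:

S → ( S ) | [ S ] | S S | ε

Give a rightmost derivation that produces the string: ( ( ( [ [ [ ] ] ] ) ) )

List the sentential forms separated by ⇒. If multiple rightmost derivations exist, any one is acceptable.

S ⇒ ( S ) ⇒ ( ( S ) ) ⇒ ( ( ( S ) ) ) ⇒ ( ( ( [ S ] ) ) ) ⇒ ( ( ( [ [ S ] ] ) ) ) ⇒ ( ( ( [ [ [ S ] ] ] ) ) ) ⇒ ( ( ( [ [ [ ] ] ] ) ) )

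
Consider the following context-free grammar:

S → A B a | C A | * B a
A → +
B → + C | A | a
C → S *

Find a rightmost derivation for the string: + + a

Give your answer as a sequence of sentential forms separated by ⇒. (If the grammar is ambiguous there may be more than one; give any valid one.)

S ⇒ A B a ⇒ A A a ⇒ A + a ⇒ + + a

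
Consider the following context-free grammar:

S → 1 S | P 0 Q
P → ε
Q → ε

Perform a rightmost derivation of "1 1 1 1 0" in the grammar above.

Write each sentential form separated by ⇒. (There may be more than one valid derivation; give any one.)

S ⇒ 1 S ⇒ 1 1 S ⇒ 1 1 1 S ⇒ 1 1 1 1 S ⇒ 1 1 1 1 P 0 Q ⇒ 1 1 1 1 P 0 ⇒ 1 1 1 1 0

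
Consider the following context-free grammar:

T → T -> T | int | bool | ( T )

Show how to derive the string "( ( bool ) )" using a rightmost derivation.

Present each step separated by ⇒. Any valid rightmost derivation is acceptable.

T ⇒ ( T ) ⇒ ( ( T ) ) ⇒ ( ( bool ) )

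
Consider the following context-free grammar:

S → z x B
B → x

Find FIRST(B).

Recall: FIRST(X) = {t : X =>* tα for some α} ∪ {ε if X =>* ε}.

We compute FIRST(B) using the standard algorithm.
FIRST(B) = {x}
FIRST(S) = {z}
Therefore, FIRST(B) = {x}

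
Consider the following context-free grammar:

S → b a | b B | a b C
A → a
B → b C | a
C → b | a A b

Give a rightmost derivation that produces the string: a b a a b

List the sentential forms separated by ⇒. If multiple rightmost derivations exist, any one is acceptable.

S ⇒ a b C ⇒ a b a A b ⇒ a b a a b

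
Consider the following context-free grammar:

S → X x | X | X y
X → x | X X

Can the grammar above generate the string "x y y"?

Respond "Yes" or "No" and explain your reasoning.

No - no valid derivation exists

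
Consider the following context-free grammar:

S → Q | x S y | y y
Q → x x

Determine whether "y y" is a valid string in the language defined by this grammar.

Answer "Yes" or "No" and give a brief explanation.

Yes - a valid derivation exists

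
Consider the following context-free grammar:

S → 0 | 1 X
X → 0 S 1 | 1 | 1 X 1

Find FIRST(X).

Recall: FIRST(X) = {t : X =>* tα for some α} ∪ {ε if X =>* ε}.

We compute FIRST(X) using the standard algorithm.
FIRST(S) = {0, 1}
FIRST(X) = {0, 1}
Therefore, FIRST(X) = {0, 1}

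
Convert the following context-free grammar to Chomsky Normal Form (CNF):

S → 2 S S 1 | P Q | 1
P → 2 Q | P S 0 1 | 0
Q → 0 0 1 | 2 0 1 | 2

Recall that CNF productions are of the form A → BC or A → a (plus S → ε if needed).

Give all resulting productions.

T2 → 2; T1 → 1; S → 1; T0 → 0; P → 0; Q → 2; S → T2 X0; X0 → S X1; X1 → S T1; S → P Q; P → T2 Q; P → P X2; X2 → S X3; X3 → T0 T1; Q → T0 X4; X4 → T0 T1; Q → T2 X5; X5 → T0 T1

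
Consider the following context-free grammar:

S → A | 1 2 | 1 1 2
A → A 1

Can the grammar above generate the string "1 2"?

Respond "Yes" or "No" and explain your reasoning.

Yes - a valid derivation exists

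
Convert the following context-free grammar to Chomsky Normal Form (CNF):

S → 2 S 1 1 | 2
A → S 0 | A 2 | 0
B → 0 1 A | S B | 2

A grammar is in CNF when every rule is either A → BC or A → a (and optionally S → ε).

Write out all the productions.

T2 → 2; T1 → 1; S → 2; T0 → 0; A → 0; B → 2; S → T2 X0; X0 → S X1; X1 → T1 T1; A → S T0; A → A T2; B → T0 X2; X2 → T1 A; B → S B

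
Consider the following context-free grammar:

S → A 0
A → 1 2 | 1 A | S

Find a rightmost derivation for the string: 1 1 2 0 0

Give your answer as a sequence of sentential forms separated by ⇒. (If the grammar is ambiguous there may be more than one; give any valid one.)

S ⇒ A 0 ⇒ 1 A 0 ⇒ 1 S 0 ⇒ 1 A 0 0 ⇒ 1 1 2 0 0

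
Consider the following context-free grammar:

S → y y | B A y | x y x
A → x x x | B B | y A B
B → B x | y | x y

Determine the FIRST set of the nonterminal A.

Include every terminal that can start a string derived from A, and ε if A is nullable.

We compute FIRST(A) using the standard algorithm.
FIRST(A) = {x, y}
FIRST(B) = {x, y}
FIRST(S) = {x, y}
Therefore, FIRST(A) = {x, y}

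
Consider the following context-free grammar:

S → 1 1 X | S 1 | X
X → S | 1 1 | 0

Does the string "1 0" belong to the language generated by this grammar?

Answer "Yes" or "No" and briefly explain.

No - no valid derivation exists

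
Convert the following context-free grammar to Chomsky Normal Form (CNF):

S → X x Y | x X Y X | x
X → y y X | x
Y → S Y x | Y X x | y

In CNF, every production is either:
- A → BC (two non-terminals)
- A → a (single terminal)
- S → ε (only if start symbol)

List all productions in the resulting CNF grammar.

TX → x; S → x; TY → y; X → x; Y → y; S → X X0; X0 → TX Y; S → TX X1; X1 → X X2; X2 → Y X; X → TY X3; X3 → TY X; Y → S X4; X4 → Y TX; Y → Y X5; X5 → X TX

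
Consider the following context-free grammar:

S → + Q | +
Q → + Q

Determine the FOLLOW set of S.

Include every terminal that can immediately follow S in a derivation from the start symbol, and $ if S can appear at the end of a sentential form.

We compute FOLLOW(S) using the standard algorithm.
FOLLOW(S) starts with {$}.
FIRST(Q) = {+}
FIRST(S) = {+}
FOLLOW(Q) = {$}
FOLLOW(S) = {$}
Therefore, FOLLOW(S) = {$}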